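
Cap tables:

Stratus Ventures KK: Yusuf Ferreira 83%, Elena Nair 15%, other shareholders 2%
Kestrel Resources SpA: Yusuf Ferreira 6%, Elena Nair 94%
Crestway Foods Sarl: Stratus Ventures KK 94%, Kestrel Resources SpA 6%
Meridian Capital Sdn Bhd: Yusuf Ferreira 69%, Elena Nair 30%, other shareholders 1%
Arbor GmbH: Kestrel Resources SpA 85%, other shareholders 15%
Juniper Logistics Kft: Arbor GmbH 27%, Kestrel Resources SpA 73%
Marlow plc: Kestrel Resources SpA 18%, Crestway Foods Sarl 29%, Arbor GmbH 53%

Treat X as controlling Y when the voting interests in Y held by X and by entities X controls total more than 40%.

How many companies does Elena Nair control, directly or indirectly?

Elena holds 94% of Kestrel, so Elena controls Kestrel.
Kestrel holds 85% of Arbor, so Elena controls Arbor.
Arbor and Kestrel together hold 27% + 73% = 100% of Juniper, so Elena controls Juniper.
Kestrel and Arbor together hold 18% + 53% = 71% of Marlow, so Elena controls Marlow.
No other company's threshold is met.
Elena controls 4 companies.

4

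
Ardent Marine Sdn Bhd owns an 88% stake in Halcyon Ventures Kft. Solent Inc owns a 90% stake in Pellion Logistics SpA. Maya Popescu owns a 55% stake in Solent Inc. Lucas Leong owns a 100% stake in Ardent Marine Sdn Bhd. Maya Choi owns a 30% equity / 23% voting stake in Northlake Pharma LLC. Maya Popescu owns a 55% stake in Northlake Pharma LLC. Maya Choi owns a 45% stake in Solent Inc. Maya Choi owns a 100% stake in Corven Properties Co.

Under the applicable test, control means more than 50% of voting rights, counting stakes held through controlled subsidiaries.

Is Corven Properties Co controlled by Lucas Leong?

Lucas holds 100% of Ardent, so Lucas controls Ardent.
Ardent holds 88% of Halcyon, so Lucas controls Halcyon.
Neither Lucas nor any entity Lucas controls holds any voting interest in Corven.
So Lucas does not control Corven.

No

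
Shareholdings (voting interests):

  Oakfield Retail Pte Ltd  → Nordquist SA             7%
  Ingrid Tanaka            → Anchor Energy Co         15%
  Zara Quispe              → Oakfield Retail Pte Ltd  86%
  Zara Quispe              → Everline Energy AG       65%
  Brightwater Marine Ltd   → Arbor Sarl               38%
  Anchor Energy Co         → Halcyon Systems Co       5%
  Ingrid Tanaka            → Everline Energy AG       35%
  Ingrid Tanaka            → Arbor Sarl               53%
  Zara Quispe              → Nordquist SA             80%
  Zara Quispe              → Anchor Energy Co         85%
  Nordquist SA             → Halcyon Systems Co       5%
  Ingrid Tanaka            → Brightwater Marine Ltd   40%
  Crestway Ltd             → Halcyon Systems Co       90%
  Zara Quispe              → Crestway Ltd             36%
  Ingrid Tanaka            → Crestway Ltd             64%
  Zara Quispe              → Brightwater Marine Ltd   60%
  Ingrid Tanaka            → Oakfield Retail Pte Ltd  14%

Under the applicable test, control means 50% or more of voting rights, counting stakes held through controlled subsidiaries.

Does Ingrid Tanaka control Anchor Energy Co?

Ingrid holds 64% of Crestway, so Ingrid controls Crestway.
Crestway holds 90% of Halcyon, so Ingrid controls Halcyon.
Ingrid holds 53% of Arbor, so Ingrid controls Arbor.
In Anchor, Ingrid's side holds only 15%, not ≥ 50%.
So Ingrid does not control Anchor.

No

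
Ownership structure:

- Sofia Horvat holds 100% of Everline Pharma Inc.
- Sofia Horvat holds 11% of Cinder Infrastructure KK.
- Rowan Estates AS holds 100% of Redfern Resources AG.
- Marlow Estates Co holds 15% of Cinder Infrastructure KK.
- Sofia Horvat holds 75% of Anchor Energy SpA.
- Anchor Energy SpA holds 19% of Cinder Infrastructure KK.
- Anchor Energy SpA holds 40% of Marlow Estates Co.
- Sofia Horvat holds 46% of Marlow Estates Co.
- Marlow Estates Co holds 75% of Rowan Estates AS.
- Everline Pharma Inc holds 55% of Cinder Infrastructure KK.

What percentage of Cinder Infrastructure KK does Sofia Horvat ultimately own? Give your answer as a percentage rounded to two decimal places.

91.65%

Sofia reaches Cinder along 5 paths.
Via Marlow: 46% × 15% = 6.9%.
Via Anchor → Marlow: 75% × 40% × 15% = 4.5%.
Via Everline: 100% × 55% = 55%.
Direct stake: 11% = 11%.
Via Anchor: 75% × 19% = 14.25%.
Total: 6.9% + 4.5% + 55% + 11% + 14.25% = 91.65%.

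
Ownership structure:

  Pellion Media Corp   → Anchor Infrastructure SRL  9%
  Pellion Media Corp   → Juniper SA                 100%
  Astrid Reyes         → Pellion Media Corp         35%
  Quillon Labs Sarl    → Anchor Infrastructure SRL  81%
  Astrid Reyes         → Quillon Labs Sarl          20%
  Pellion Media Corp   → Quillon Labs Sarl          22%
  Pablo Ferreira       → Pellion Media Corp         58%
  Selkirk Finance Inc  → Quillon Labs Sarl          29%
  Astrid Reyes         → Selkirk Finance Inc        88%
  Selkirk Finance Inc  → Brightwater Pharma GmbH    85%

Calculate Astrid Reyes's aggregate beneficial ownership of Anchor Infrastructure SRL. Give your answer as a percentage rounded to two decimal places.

Astrid reaches Anchor along 4 paths.
Via Selkirk → Quillon: 88% × 29% × 81% = 20.6712%.
Via Quillon: 20% × 81% = 16.2%.
Via Pellion → Quillon: 35% × 22% × 81% = 6.237%.
Via Pellion: 35% × 9% = 3.15%.
Total: 20.6712% + 16.2% + 6.237% + 3.15% = 46.2582%.
Rounded: 46.26%.

46.26%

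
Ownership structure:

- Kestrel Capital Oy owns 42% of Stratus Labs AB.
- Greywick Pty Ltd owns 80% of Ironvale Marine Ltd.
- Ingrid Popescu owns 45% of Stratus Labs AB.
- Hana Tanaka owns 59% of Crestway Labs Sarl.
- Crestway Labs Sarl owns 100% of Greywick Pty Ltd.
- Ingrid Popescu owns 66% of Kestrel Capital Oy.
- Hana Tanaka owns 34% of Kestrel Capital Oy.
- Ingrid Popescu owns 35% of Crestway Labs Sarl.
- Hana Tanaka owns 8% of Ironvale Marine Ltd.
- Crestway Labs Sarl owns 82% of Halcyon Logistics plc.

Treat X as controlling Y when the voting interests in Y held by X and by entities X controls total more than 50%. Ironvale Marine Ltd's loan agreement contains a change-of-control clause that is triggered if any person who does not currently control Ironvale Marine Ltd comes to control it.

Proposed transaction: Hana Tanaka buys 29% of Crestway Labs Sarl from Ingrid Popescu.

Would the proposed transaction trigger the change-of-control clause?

The purchase adds only to Hana's holdings (Ingrid's stake shrinks), so Hana is the only person who could newly come to control Ironvale.
Hana holds 59% of Crestway, so Hana controls Crestway.
Crestway holds 100% of Greywick, so Hana controls Greywick.
Greywick and Hana together hold 80% + 8% = 88% of Ironvale, so Hana controls Ironvale.
So Hana already controls Ironvale before the transaction.
After the purchase, Hana's direct stake in Crestway rises to 59% + 29% = 88%, and Ingrid's stake falls to 6%.
Hana controlled Ironvale already, so this is not a new person acquiring control; every other person's position is unchanged or reduced.
No new person acquires control, so the clause is not triggered.

No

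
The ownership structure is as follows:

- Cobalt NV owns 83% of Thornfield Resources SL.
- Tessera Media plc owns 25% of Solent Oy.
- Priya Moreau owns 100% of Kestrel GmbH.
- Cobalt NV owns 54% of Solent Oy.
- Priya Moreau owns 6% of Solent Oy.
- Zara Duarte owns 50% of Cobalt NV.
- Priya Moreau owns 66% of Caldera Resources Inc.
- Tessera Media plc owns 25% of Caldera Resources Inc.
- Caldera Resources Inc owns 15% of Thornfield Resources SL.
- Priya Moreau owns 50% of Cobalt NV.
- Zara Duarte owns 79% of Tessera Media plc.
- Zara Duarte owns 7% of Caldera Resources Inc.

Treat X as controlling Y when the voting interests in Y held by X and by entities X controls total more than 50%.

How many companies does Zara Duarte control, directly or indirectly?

Zara holds 79% of Tessera, so Zara controls Tessera.
No other company's threshold is met.
Zara controls 1 company.

1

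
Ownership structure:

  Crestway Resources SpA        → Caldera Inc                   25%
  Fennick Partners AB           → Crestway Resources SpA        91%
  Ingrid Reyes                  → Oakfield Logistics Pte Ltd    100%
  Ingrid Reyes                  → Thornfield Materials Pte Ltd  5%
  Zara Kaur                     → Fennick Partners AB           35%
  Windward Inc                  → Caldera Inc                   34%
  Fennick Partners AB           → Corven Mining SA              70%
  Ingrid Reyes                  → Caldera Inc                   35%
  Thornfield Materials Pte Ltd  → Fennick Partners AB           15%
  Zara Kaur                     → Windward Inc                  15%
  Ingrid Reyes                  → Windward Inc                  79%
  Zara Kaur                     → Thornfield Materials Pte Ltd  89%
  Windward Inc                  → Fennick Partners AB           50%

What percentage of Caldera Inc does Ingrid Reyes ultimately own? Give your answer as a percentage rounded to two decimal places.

Ingrid reaches Caldera along 4 paths.
Direct stake: 35% = 35%.
Via Thornfield → Fennick → Crestway: 5% × 15% × 91% × 25% = 0.170625%.
Via Windward → Fennick → Crestway: 79% × 50% × 91% × 25% = 8.98625%.
Via Windward: 79% × 34% = 26.86%.
Total: 35% + 0.170625% + 8.98625% + 26.86% = 71.016875%.
Rounded: 71.02%.

71.02%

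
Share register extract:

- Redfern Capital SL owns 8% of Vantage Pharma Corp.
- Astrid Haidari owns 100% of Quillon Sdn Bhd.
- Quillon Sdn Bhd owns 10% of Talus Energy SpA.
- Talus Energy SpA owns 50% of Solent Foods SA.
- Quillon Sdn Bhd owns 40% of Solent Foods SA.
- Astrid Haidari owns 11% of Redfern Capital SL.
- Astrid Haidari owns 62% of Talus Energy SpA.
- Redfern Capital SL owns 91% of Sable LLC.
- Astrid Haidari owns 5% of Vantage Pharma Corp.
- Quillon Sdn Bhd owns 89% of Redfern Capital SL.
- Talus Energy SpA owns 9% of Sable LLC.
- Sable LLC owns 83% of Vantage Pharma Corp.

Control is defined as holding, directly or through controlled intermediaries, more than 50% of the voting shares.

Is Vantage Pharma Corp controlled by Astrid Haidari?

Yes

Astrid holds 100% of Quillon, so Astrid controls Quillon.
Astrid and Quillon together hold 62% + 10% = 72% of Talus, so Astrid controls Talus.
Quillon and Astrid together hold 89% + 11% = 100% of Redfern, so Astrid controls Redfern.
Redfern and Talus together hold 91% + 9% = 100% of Sable, so Astrid controls Sable.
Redfern and Sable and Astrid together hold 8% + 83% + 5% = 96% of Vantage, so Astrid controls Vantage.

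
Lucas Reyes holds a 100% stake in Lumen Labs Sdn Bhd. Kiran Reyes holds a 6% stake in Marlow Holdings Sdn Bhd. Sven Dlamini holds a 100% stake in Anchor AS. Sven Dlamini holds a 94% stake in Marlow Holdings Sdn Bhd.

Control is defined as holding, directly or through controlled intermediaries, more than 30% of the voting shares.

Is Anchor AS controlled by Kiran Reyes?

Kiran's largest direct stake is 6% in Marlow, which does not meet the threshold, so Kiran controls no company.
Neither Kiran nor any entity Kiran controls holds any voting interest in Anchor.
So Kiran does not control Anchor.

No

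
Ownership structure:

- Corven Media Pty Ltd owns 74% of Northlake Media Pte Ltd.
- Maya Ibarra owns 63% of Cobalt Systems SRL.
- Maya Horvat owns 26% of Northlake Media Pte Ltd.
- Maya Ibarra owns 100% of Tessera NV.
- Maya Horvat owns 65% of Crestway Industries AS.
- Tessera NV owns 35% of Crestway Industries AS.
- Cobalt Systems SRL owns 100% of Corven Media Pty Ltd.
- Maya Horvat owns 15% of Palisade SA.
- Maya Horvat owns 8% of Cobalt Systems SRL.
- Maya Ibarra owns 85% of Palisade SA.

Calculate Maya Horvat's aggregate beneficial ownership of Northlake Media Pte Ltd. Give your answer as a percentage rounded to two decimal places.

31.92%

Maya Horvat reaches Northlake along 2 paths.
Direct stake: 26% = 26%.
Via Cobalt → Corven: 8% × 100% × 74% = 5.92%.
Total: 26% + 5.92% = 31.92%.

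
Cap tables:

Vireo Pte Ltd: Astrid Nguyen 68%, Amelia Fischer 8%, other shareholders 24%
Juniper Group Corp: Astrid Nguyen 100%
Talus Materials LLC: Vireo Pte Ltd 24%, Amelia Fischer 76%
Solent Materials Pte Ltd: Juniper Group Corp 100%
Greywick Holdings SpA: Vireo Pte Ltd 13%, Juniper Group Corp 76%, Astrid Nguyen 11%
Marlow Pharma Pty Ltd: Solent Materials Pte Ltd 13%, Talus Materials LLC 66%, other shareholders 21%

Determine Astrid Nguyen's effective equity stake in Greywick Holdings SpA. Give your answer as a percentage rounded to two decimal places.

Astrid reaches Greywick along 3 paths.
Via Vireo: 68% × 13% = 8.84%.
Via Juniper: 100% × 76% = 76%.
Direct stake: 11% = 11%.
Total: 8.84% + 76% + 11% = 95.84%.

95.84%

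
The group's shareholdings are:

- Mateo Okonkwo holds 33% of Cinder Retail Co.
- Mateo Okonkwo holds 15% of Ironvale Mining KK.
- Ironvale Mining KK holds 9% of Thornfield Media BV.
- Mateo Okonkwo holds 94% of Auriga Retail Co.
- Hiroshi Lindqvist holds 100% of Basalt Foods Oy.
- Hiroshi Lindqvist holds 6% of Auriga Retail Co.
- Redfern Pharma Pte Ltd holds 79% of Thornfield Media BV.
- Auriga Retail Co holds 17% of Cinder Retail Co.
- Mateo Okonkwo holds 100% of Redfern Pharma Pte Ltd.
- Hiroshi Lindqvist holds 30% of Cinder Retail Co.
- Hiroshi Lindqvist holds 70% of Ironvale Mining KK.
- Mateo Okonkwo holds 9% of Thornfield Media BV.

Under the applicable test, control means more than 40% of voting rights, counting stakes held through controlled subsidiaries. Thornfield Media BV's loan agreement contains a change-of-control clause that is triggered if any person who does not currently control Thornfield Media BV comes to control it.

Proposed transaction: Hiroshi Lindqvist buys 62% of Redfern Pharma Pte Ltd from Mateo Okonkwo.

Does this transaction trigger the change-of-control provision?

The purchase adds only to Hiroshi's holdings (Mateo's stake shrinks), so Hiroshi is the only person who could newly come to control Thornfield.
Hiroshi holds 70% of Ironvale, so Hiroshi controls Ironvale.
Hiroshi holds 100% of Basalt, so Hiroshi controls Basalt.
In Thornfield, Hiroshi's side holds only 9%, not > 40%.
So before the transaction, Hiroshi does not control Thornfield.
After the purchase, Hiroshi holds 62% of Redfern directly, and Mateo's stake falls to 38%.
Hiroshi holds 62% of Redfern, so Hiroshi controls Redfern.
Redfern and Ironvale together hold 79% + 9% = 88% of Thornfield, so Hiroshi controls Thornfield.
Hiroshi did not control Thornfield before and does after, so the clause is triggered.

Yes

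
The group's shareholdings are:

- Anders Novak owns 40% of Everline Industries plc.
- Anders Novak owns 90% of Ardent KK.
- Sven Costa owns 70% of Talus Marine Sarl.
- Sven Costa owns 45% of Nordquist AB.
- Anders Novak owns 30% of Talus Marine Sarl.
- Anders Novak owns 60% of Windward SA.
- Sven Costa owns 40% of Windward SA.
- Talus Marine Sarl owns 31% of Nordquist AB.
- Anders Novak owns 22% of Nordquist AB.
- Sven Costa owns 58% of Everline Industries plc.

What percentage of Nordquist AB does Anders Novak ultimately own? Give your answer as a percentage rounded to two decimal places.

Anders reaches Nordquist along 2 paths.
Direct stake: 22% = 22%.
Via Talus: 30% × 31% = 9.3%.
Total: 22% + 9.3% = 31.3%.
Rounded: 31.30%.

31.30%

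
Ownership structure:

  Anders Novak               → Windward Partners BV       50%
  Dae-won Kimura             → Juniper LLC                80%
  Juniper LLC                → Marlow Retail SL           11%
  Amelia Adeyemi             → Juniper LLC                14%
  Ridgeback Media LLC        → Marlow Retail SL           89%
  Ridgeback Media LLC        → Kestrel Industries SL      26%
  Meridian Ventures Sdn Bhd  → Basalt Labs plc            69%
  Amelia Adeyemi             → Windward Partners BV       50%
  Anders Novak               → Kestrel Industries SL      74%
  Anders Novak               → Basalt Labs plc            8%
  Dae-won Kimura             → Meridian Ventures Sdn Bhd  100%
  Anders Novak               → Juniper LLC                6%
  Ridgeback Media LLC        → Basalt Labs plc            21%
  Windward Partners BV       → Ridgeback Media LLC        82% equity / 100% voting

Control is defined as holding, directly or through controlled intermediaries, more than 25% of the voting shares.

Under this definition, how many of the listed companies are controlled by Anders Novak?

5

Anders holds 50% of Windward, so Anders controls Windward.
Windward holds 100% of Ridgeback, so Anders controls Ridgeback.
Anders and Ridgeback together hold 8% + 21% = 29% of Basalt, so Anders controls Basalt.
Ridgeback and Anders together hold 26% + 74% = 100% of Kestrel, so Anders controls Kestrel.
Ridgeback holds 89% of Marlow, so Anders controls Marlow.
No other company's threshold is met.
Anders controls 5 companies.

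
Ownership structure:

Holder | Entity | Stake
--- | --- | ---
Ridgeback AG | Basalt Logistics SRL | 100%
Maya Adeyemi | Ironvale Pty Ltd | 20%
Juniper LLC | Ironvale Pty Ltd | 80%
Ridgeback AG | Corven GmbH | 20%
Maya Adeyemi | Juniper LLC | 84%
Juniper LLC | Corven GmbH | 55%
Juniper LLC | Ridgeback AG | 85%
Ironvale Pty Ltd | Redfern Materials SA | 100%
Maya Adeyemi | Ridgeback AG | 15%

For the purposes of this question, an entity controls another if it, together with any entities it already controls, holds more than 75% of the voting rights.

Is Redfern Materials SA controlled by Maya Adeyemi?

Maya holds 84% of Juniper, so Maya controls Juniper.
Maya and Juniper together hold 20% + 80% = 100% of Ironvale, so Maya controls Ironvale.
Ironvale holds 100% of Redfern, so Maya controls Redfern.

Yes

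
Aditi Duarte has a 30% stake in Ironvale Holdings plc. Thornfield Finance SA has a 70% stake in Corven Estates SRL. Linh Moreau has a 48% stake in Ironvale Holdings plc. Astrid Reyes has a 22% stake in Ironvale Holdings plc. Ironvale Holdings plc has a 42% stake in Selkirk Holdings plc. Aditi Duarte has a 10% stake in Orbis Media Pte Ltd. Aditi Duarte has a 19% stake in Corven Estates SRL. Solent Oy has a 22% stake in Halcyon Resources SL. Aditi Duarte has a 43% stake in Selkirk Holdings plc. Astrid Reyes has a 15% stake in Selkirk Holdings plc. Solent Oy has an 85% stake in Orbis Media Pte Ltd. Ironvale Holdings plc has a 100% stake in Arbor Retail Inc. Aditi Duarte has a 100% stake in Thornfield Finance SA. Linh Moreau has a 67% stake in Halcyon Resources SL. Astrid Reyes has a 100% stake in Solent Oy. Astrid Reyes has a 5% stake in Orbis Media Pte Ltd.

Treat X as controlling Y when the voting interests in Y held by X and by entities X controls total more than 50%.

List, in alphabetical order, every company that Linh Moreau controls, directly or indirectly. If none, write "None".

Linh holds 67% of Halcyon, so Linh controls Halcyon.
No other company's threshold is met.

Halcyon Resources SL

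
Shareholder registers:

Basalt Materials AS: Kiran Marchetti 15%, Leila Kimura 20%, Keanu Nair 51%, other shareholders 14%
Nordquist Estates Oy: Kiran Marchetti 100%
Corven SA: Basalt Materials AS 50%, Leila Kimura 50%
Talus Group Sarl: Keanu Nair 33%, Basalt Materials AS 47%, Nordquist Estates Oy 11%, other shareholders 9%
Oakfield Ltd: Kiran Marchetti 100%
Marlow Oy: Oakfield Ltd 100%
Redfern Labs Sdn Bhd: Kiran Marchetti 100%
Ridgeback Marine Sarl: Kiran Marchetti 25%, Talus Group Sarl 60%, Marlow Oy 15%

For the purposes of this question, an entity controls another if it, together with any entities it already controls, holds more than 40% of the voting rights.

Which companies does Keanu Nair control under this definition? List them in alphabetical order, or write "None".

Basalt Materials AS, Corven SA, Ridgeback Marine Sarl, Talus Group Sarl

Keanu holds 51% of Basalt, so Keanu controls Basalt.
Basalt holds 50% of Corven, so Keanu controls Corven.
Keanu and Basalt together hold 33% + 47% = 80% of Talus, so Keanu controls Talus.
Talus holds 60% of Ridgeback, so Keanu controls Ridgeback.
No other company's threshold is met.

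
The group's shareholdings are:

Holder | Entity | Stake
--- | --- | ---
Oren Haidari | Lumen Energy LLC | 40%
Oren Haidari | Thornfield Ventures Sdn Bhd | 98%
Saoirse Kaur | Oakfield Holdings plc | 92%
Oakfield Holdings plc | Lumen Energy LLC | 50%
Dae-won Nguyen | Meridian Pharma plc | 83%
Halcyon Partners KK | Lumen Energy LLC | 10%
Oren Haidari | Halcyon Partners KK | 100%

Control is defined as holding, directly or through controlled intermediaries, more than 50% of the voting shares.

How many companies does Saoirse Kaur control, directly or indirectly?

Saoirse holds 92% of Oakfield, so Saoirse controls Oakfield.
No other company's threshold is met.
Saoirse controls 1 company.

1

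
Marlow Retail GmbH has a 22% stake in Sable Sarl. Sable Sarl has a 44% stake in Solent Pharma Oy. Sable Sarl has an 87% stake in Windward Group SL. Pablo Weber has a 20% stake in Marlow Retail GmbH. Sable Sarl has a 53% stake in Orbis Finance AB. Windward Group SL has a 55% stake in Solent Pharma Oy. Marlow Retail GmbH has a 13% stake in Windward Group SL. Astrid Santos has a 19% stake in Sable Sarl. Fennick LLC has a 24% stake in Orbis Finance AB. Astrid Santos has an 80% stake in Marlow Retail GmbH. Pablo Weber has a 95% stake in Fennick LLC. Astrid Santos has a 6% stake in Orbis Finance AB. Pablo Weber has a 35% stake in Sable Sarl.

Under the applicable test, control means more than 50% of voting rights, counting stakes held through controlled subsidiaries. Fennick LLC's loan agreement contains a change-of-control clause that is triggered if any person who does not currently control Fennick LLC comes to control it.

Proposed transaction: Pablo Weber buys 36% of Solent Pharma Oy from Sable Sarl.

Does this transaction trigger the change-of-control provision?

No

The purchase adds only to Pablo's holdings (Sable's stake shrinks), so Pablo is the only person who could newly come to control Fennick.
Pablo holds 95% of Fennick, so Pablo controls Fennick.
So Pablo already controls Fennick before the transaction.
After the purchase, Pablo holds 36% of Solent directly, and Sable's stake falls to 8%.
Pablo controlled Fennick already, so this is not a new person acquiring control; every other person's position is unchanged or reduced.
No new person acquires control, so the clause is not triggered.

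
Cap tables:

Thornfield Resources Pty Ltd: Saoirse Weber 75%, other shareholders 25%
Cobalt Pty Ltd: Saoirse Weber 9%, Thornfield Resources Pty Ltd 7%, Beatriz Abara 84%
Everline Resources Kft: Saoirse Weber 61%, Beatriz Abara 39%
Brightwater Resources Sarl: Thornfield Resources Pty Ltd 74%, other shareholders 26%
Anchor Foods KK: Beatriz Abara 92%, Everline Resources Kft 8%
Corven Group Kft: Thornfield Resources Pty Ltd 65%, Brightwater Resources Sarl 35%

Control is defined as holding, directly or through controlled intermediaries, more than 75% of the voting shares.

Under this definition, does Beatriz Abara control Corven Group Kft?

Beatriz holds 84% of Cobalt, so Beatriz controls Cobalt.
Beatriz holds 92% of Anchor, so Beatriz controls Anchor.
Neither Beatriz nor any entity Beatriz controls holds any voting interest in Corven.
So Beatriz does not control Corven.

No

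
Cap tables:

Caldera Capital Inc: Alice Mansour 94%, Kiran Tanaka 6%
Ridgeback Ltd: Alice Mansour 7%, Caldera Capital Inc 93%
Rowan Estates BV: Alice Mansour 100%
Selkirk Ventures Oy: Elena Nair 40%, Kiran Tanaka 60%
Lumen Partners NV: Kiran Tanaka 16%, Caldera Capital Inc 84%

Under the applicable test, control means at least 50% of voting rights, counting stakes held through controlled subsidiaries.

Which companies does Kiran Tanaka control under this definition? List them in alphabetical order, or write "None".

Selkirk Ventures Oy

Kiran holds 60% of Selkirk, so Kiran controls Selkirk.
No other company's threshold is met.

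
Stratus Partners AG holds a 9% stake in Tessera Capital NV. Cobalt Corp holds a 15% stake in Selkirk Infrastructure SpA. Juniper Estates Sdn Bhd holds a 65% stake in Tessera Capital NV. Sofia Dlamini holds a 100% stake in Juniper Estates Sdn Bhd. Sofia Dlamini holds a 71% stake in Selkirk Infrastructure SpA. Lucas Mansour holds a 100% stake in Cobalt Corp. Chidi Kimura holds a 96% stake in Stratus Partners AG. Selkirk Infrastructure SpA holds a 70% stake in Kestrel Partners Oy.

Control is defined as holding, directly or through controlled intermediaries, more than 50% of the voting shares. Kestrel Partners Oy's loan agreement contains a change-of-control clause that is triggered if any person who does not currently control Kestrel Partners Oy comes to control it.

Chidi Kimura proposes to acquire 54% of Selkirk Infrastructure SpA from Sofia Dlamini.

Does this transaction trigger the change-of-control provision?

The purchase adds only to Chidi's holdings (Sofia's stake shrinks), so Chidi is the only person who could newly come to control Kestrel.
Chidi holds 96% of Stratus, so Chidi controls Stratus.
Neither Chidi nor any entity Chidi controls holds any voting interest in Kestrel.
So before the transaction, Chidi does not control Kestrel.
After the purchase, Chidi holds 54% of Selkirk directly, and Sofia's stake falls to 17%.
Chidi holds 54% of Selkirk, so Chidi controls Selkirk.
Selkirk holds 70% of Kestrel, so Chidi controls Kestrel.
Chidi did not control Kestrel before and does after, so the clause is triggered.

Yes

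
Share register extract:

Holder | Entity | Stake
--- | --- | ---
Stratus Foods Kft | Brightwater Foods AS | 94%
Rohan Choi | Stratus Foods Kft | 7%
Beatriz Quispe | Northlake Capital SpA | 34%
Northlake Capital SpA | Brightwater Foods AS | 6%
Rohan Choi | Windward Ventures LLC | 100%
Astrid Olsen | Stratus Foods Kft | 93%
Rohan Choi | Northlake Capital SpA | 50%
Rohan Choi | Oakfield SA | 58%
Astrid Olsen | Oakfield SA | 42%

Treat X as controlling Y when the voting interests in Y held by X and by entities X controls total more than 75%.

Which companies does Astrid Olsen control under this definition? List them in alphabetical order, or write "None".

Brightwater Foods AS, Stratus Foods Kft

Astrid holds 93% of Stratus, so Astrid controls Stratus.
Stratus holds 94% of Brightwater, so Astrid controls Brightwater.
No other company's threshold is met.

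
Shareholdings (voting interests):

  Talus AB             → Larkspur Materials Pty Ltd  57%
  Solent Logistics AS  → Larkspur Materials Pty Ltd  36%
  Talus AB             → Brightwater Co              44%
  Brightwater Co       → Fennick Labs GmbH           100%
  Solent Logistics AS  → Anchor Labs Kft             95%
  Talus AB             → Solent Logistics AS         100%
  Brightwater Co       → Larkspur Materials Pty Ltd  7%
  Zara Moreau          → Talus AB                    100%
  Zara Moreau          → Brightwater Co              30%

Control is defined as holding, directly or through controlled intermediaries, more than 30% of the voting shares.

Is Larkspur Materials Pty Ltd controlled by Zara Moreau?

Zara holds 100% of Talus, so Zara controls Talus.
Talus holds 100% of Solent, so Zara controls Solent.
Talus and Zara together hold 44% + 30% = 74% of Brightwater, so Zara controls Brightwater.
Talus and Brightwater and Solent together hold 57% + 7% + 36% = 100% of Larkspur, so Zara controls Larkspur.

Yes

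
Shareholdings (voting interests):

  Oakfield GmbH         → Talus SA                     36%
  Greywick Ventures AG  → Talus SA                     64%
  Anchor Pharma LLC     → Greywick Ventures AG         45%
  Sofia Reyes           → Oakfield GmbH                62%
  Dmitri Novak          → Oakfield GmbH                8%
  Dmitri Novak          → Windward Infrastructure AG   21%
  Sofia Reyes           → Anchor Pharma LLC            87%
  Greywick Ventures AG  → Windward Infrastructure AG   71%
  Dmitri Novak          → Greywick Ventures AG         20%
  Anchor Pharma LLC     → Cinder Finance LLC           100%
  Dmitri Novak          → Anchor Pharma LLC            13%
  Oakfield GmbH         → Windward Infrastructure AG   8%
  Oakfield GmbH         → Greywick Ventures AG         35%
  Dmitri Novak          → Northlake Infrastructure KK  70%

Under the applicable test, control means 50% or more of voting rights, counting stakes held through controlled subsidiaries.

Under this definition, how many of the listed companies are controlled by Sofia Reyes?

Sofia holds 87% of Anchor, so Sofia controls Anchor.
Sofia holds 62% of Oakfield, so Sofia controls Oakfield.
Oakfield and Anchor together hold 35% + 45% = 80% of Greywick, so Sofia controls Greywick.
Anchor holds 100% of Cinder, so Sofia controls Cinder.
Greywick and Oakfield together hold 64% + 36% = 100% of Talus, so Sofia controls Talus.
Oakfield and Greywick together hold 8% + 71% = 79% of Windward, so Sofia controls Windward.
No other company's threshold is met.
Sofia controls 6 companies.

6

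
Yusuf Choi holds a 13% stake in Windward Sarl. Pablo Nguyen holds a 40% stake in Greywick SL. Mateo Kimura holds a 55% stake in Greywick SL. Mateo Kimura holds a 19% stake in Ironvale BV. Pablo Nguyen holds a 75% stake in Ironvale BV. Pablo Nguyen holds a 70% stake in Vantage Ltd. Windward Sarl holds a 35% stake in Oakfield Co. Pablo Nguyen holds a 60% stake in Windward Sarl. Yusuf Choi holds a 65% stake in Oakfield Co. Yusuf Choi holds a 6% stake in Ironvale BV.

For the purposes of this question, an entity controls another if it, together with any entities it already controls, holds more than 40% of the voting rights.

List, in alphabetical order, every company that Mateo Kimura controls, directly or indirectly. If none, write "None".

Greywick SL

Mateo holds 55% of Greywick, so Mateo controls Greywick.
No other company's threshold is met.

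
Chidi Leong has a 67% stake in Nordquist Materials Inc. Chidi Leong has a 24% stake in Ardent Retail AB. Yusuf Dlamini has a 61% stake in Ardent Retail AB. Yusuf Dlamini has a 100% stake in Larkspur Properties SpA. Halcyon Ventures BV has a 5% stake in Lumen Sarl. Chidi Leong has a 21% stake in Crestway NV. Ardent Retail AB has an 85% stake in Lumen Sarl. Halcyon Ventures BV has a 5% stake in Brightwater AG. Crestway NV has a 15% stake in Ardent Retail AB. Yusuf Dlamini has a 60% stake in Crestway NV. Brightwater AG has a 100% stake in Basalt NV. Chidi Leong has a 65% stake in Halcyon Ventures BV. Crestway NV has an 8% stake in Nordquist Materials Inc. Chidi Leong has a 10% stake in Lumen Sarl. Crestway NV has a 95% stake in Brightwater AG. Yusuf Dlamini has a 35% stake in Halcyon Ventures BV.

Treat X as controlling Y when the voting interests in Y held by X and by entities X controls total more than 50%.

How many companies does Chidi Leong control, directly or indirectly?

2

Chidi holds 65% of Halcyon, so Chidi controls Halcyon.
Chidi holds 67% of Nordquist, so Chidi controls Nordquist.
No other company's threshold is met.
Chidi controls 2 companies.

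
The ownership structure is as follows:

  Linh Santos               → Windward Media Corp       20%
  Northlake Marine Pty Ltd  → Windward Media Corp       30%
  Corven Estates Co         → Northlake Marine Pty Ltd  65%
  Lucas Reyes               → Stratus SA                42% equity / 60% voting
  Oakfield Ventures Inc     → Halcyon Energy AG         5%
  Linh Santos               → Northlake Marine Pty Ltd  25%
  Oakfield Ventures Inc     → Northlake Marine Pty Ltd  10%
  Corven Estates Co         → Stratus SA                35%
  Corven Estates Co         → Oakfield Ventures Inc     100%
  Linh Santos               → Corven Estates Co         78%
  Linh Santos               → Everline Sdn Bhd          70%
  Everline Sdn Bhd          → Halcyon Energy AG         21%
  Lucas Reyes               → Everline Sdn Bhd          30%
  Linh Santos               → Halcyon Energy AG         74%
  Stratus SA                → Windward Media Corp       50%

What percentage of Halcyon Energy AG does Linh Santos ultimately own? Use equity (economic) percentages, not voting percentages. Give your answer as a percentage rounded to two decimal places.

Linh reaches Halcyon along 3 paths.
Via Corven → Oakfield: 78% × 100% × 5% = 3.9%.
Direct stake: 74% = 74%.
Via Everline: 70% × 21% = 14.7%.
Total: 3.9% + 74% + 14.7% = 92.6%.
Rounded: 92.60%.

92.60%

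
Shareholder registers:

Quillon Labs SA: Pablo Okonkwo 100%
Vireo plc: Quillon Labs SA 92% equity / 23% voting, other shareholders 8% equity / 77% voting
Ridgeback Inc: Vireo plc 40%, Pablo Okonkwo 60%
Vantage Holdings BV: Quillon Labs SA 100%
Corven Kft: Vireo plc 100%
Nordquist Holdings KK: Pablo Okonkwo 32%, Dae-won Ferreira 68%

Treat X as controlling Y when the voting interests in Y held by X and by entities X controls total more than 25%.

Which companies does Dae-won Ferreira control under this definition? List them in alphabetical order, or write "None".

Nordquist Holdings KK

Dae-won holds 68% of Nordquist, so Dae-won controls Nordquist.
No other company's threshold is met.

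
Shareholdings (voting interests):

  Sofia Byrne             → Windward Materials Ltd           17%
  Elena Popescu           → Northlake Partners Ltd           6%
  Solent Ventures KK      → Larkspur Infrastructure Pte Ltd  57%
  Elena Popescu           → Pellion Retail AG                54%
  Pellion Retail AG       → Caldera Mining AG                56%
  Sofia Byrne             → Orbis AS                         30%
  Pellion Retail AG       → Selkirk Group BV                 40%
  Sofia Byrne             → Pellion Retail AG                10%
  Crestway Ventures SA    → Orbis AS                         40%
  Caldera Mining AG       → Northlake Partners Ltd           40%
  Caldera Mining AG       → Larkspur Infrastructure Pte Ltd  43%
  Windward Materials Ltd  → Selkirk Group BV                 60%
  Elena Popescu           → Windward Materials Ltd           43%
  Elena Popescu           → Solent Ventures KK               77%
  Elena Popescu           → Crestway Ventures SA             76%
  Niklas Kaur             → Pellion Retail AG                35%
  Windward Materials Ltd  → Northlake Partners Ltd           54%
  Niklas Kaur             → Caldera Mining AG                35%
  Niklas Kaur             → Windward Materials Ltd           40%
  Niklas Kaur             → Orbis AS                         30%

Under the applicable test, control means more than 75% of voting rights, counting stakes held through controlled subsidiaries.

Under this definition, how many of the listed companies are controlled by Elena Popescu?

Elena holds 76% of Crestway, so Elena controls Crestway.
Elena holds 77% of Solent, so Elena controls Solent.
No other company's threshold is met.
Elena controls 2 companies.

2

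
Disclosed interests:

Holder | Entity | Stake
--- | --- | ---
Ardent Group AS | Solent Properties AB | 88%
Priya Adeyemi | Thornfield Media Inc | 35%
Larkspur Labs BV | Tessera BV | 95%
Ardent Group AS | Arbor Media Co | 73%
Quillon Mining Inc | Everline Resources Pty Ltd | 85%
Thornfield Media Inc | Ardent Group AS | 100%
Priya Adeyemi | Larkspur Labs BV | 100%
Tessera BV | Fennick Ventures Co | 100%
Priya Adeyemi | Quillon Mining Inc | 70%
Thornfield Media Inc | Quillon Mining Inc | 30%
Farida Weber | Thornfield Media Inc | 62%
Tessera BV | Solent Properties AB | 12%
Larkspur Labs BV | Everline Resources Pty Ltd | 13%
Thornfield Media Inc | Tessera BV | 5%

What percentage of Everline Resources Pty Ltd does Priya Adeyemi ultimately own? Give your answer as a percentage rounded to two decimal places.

Priya reaches Everline along 3 paths.
Via Larkspur: 100% × 13% = 13%.
Via Thornfield → Quillon: 35% × 30% × 85% = 8.925%.
Via Quillon: 70% × 85% = 59.5%.
Total: 13% + 8.925% + 59.5% = 81.425%.
Rounded: 81.43%.

81.43%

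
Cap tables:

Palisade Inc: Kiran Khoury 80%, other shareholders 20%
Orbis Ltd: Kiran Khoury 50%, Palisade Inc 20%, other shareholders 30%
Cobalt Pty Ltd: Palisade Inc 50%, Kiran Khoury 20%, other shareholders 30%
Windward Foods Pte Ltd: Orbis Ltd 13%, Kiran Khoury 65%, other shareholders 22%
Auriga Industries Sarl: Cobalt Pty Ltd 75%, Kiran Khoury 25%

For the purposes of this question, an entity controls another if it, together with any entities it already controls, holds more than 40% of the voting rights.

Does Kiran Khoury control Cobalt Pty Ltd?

Kiran holds 80% of Palisade, so Kiran controls Palisade.
Palisade and Kiran together hold 50% + 20% = 70% of Cobalt, so Kiran controls Cobalt.

Yes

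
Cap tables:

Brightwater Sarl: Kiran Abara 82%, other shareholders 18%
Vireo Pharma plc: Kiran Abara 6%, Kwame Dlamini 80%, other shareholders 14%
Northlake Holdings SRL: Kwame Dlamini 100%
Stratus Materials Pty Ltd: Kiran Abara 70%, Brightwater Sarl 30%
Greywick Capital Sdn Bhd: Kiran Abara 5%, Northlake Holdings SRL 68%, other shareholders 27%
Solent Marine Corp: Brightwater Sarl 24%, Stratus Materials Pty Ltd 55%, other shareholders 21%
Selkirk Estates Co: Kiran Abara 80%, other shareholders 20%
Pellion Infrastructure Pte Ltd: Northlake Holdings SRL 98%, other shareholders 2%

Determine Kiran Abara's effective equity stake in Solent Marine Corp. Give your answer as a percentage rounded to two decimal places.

Kiran reaches Solent along 3 paths.
Via Brightwater: 82% × 24% = 19.68%.
Via Stratus: 70% × 55% = 38.5%.
Via Brightwater → Stratus: 82% × 30% × 55% = 13.53%.
Total: 19.68% + 38.5% + 13.53% = 71.71%.

71.71%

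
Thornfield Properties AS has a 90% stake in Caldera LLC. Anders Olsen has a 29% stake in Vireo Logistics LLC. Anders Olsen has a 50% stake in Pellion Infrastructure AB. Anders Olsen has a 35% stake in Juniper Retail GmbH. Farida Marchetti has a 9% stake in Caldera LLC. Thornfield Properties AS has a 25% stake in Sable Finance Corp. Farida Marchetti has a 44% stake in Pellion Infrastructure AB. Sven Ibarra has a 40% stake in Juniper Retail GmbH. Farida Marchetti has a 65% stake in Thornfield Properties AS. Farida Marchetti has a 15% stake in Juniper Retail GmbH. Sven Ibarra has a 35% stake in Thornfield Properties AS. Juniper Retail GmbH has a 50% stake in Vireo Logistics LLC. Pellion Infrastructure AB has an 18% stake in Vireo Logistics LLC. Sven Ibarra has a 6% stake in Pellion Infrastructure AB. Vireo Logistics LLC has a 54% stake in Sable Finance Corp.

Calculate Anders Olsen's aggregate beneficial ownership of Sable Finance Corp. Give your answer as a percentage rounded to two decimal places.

Anders reaches Sable along 3 paths.
Via Vireo: 29% × 54% = 15.66%.
Via Juniper → Vireo: 35% × 50% × 54% = 9.45%.
Via Pellion → Vireo: 50% × 18% × 54% = 4.86%.
Total: 15.66% + 9.45% + 4.86% = 29.97%.

29.97%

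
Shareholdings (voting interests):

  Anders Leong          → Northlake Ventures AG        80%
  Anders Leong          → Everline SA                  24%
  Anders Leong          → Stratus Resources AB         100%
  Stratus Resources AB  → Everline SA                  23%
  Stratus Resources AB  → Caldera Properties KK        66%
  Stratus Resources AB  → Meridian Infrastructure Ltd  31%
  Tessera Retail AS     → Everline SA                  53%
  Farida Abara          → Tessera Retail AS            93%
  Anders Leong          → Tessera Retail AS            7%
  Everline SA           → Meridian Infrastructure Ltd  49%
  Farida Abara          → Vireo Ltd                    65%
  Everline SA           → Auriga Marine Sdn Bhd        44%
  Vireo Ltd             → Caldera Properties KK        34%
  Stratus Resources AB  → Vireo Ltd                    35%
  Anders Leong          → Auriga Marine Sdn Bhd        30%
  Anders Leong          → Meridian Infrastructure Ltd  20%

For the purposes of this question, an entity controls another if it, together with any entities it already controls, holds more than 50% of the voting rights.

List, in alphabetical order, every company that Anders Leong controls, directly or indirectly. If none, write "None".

Caldera Properties KK, Meridian Infrastructure Ltd, Northlake Ventures AG, Stratus Resources AB

Anders holds 100% of Stratus, so Anders controls Stratus.
Anders holds 80% of Northlake, so Anders controls Northlake.
Stratus and Anders together hold 31% + 20% = 51% of Meridian, so Anders controls Meridian.
Stratus holds 66% of Caldera, so Anders controls Caldera.
No other company's threshold is met.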